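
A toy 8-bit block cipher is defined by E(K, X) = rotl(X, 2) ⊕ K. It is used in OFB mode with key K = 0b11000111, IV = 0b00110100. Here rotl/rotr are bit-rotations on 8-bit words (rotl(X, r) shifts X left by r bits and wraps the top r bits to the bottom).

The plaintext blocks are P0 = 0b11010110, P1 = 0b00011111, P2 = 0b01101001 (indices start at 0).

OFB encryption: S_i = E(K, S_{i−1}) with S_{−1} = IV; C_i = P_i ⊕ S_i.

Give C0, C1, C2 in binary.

C0 = 0b11000001, C1 = 0b10000100, C2 = 0b11000000

C0: S = E(K, 0b00110100) = 0b00010111; 0b11010110 ⊕ 0b00010111 = 0b11000001.
C1: S = E(K, 0b00010111) = 0b10011011; 0b00011111 ⊕ 0b10011011 = 0b10000100.
C2: S = E(K, 0b10011011) = 0b10101001; 0b01101001 ⊕ 0b10101001 = 0b11000000.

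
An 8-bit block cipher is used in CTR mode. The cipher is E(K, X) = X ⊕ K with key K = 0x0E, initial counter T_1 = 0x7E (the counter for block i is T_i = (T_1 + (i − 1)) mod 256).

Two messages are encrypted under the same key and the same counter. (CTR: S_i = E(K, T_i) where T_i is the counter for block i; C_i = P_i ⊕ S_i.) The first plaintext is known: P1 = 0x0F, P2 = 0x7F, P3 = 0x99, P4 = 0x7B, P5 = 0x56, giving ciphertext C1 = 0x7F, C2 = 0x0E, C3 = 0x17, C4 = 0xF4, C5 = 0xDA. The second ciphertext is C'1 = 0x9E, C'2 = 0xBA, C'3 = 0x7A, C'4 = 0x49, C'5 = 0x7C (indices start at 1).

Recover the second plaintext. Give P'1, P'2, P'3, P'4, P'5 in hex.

In CTR with a reused counter, both messages share the same keystream S_i, so C_i ⊕ C'_i = P_i ⊕ P'_i and thus P'_i = P_i ⊕ C_i ⊕ C'_i.
P'1: 0x0F ⊕ 0x7F ⊕ 0x9E = 0xEE.
P'2: 0x7F ⊕ 0x0E ⊕ 0xBA = 0xCB.
P'3: 0x99 ⊕ 0x17 ⊕ 0x7A = 0xF4.
P'4: 0x7B ⊕ 0xF4 ⊕ 0x49 = 0xC6.
P'5: 0x56 ⊕ 0xDA ⊕ 0x7C = 0xF0.

P'1 = 0xEE, P'2 = 0xCB, P'3 = 0xF4, P'4 = 0xC6, P'5 = 0xF0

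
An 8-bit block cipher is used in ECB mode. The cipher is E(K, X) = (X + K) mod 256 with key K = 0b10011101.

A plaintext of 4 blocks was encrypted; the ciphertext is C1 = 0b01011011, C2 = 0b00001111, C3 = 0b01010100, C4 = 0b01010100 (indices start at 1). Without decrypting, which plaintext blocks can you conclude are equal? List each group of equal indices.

ECB encrypts each block independently with the same key, so equal ciphertext blocks imply equal plaintext blocks.
C3 = C4 = 0b01010100, so P3 = P4.

P3 = P4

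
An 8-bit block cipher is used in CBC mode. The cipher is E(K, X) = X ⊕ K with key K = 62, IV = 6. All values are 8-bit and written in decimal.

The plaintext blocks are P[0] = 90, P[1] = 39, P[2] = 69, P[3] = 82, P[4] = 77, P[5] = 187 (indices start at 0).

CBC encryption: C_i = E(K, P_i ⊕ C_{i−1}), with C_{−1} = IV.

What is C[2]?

C[0]: P[0] ⊕ 6 = 92; E(K, 92) = 98.
C[1]: P[1] ⊕ 98 = 69; E(K, 69) = 123.
C[2]: P[2] ⊕ 123 = 62; E(K, 62) = 0.

C[2] = 0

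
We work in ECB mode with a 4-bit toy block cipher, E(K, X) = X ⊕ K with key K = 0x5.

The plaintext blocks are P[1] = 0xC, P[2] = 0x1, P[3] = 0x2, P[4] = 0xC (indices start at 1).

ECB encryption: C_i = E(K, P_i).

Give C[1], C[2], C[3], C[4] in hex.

C[1] = 0x9, C[2] = 0x4, C[3] = 0x7, C[4] = 0x9

C[1]: E(K, 0xC) = 0x9.
C[2]: E(K, 0x1) = 0x4.
C[3]: E(K, 0x2) = 0x7.
C[4]: E(K, 0xC) = 0x9.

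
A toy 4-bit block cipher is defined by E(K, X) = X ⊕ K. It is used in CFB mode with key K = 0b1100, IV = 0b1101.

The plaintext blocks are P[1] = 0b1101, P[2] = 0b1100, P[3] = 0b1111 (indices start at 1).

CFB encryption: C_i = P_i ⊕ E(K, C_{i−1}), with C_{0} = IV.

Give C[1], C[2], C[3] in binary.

C[1]: E(K, 0b1101) = 0b0001; 0b1101 ⊕ 0b0001 = 0b1100.
C[2]: E(K, 0b1100) = 0b0000; 0b1100 ⊕ 0b0000 = 0b1100.
C[3]: E(K, 0b1100) = 0b0000; 0b1111 ⊕ 0b0000 = 0b1111.

C[1] = 0b1100, C[2] = 0b1100, C[3] = 0b1111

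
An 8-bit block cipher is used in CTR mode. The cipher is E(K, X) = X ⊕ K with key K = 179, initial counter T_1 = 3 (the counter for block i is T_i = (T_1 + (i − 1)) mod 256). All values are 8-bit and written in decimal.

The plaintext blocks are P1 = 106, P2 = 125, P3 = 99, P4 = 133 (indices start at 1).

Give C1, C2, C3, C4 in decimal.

CTR encryption: S_i = E(K, T_i) where T_i is the counter for block i; C_i = P_i ⊕ S_i.
C1: T = 3, S = E(K, T) = 176; 106 ⊕ 176 = 218.
C2: T = 4, S = E(K, T) = 183; 125 ⊕ 183 = 202.
C3: T = 5, S = E(K, T) = 182; 99 ⊕ 182 = 213.
C4: T = 6, S = E(K, T) = 181; 133 ⊕ 181 = 48.

C1 = 218, C2 = 202, C3 = 213, C4 = 48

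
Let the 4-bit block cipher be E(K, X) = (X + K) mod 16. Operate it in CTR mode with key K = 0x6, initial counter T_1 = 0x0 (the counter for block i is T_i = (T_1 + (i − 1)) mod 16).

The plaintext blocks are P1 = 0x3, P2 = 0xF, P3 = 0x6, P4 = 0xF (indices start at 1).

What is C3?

CTR encryption: S_i = E(K, T_i) where T_i is the counter for block i; C_i = P_i ⊕ S_i.
C1: T = 0x0, S = E(K, T) = 0x6; 0x3 ⊕ 0x6 = 0x5.
C2: T = 0x1, S = E(K, T) = 0x7; 0xF ⊕ 0x7 = 0x8.
C3: T = 0x2, S = E(K, T) = 0x8; 0x6 ⊕ 0x8 = 0xE.

C3 = 0xE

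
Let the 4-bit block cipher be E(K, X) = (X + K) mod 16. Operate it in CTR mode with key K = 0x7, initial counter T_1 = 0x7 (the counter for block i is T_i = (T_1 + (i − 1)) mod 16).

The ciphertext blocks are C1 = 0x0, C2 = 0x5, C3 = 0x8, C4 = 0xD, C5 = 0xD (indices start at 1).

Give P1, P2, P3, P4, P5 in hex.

P1 = 0xE, P2 = 0xA, P3 = 0x8, P4 = 0xC, P5 = 0xF

CTR decryption: S_i = E(K, T_i) where T_i is the counter for block i; P_i = C_i ⊕ S_i.
P1: T = 0x7, S = E(K, T) = 0xE; 0x0 ⊕ 0xE = 0xE.
P2: T = 0x8, S = E(K, T) = 0xF; 0x5 ⊕ 0xF = 0xA.
P3: T = 0x9, S = E(K, T) = 0x0; 0x8 ⊕ 0x0 = 0x8.
P4: T = 0xA, S = E(K, T) = 0x1; 0xD ⊕ 0x1 = 0xC.
P5: T = 0xB, S = E(K, T) = 0x2; 0xD ⊕ 0x2 = 0xF.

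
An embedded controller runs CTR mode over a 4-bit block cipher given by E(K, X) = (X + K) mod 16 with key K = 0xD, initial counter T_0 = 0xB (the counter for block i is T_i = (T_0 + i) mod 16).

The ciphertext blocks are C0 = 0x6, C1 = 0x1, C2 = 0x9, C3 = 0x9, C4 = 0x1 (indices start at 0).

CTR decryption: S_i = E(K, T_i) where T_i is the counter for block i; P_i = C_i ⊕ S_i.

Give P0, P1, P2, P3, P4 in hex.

P0 = 0xE, P1 = 0x8, P2 = 0x3, P3 = 0x2, P4 = 0xD

P0: T = 0xB, S = E(K, T) = 0x8; 0x6 ⊕ 0x8 = 0xE.
P1: T = 0xC, S = E(K, T) = 0x9; 0x1 ⊕ 0x9 = 0x8.
P2: T = 0xD, S = E(K, T) = 0xA; 0x9 ⊕ 0xA = 0x3.
P3: T = 0xE, S = E(K, T) = 0xB; 0x9 ⊕ 0xB = 0x2.
P4: T = 0xF, S = E(K, T) = 0xC; 0x1 ⊕ 0xC = 0xD.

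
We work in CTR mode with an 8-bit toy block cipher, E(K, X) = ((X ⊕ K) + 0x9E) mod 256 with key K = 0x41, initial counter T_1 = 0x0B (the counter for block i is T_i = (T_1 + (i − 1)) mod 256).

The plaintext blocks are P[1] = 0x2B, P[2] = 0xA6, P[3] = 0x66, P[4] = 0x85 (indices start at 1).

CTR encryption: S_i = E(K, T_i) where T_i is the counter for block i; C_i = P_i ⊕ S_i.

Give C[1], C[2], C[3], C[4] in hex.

C[1]: T = 0x0B, S = E(K, T) = 0xE8; 0x2B ⊕ 0xE8 = 0xC3.
C[2]: T = 0x0C, S = E(K, T) = 0xEB; 0xA6 ⊕ 0xEB = 0x4D.
C[3]: T = 0x0D, S = E(K, T) = 0xEA; 0x66 ⊕ 0xEA = 0x8C.
C[4]: T = 0x0E, S = E(K, T) = 0xED; 0x85 ⊕ 0xED = 0x68.

C[1] = 0xC3, C[2] = 0x4D, C[3] = 0x8C, C[4] = 0x68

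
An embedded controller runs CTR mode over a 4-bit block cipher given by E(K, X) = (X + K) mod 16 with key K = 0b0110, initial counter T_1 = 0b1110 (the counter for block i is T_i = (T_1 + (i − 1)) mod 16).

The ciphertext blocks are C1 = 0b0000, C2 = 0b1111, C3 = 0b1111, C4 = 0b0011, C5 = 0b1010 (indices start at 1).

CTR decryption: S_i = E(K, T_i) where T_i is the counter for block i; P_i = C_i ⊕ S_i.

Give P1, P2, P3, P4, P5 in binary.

P1 = 0b0100, P2 = 0b1010, P3 = 0b1001, P4 = 0b0100, P5 = 0b0010

P1: T = 0b1110, S = E(K, T) = 0b0100; 0b0000 ⊕ 0b0100 = 0b0100.
P2: T = 0b1111, S = E(K, T) = 0b0101; 0b1111 ⊕ 0b0101 = 0b1010.
P3: T = 0b0000, S = E(K, T) = 0b0110; 0b1111 ⊕ 0b0110 = 0b1001.
P4: T = 0b0001, S = E(K, T) = 0b0111; 0b0011 ⊕ 0b0111 = 0b0100.
P5: T = 0b0010, S = E(K, T) = 0b1000; 0b1010 ⊕ 0b1000 = 0b0010.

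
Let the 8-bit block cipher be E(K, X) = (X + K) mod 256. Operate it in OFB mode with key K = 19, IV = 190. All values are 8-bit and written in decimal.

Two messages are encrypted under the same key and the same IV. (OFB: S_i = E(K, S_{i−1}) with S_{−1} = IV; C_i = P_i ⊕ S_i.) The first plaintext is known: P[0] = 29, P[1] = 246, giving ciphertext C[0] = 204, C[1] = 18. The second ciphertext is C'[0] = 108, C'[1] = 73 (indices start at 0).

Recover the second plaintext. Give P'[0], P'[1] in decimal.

In OFB with a reused IV, both messages share the same keystream S_i, so C_i ⊕ C'_i = P_i ⊕ P'_i and thus P'_i = P_i ⊕ C_i ⊕ C'_i.
P'[0]: 29 ⊕ 204 ⊕ 108 = 189.
P'[1]: 246 ⊕ 18 ⊕ 73 = 173.

P'[0] = 189, P'[1] = 173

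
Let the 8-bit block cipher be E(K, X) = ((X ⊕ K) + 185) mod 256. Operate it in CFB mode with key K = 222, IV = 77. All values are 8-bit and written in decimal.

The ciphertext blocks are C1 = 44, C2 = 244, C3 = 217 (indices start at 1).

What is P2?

CFB decryption: P_i = C_i ⊕ E(K, C_{i−1}), with C_{0} = IV.
P2: E(K, 44) = 171; 244 ⊕ 171 = 95.

P2 = 95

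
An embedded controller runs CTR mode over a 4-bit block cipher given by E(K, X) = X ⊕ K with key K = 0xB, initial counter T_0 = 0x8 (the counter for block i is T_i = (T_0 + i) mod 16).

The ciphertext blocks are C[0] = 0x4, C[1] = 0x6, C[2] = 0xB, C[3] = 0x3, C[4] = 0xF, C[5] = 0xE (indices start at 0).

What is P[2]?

P[2] = 0xA

CTR decryption: S_i = E(K, T_i) where T_i is the counter for block i; P_i = C_i ⊕ S_i.
P[2]: T = 0xA, S = E(K, T) = 0x1; 0xB ⊕ 0x1 = 0xA.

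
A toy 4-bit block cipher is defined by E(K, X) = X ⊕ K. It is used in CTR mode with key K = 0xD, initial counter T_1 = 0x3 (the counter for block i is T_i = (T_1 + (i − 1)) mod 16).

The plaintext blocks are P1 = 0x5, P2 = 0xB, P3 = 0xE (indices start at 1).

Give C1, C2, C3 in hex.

C1 = 0xB, C2 = 0x2, C3 = 0x6

CTR encryption: S_i = E(K, T_i) where T_i is the counter for block i; C_i = P_i ⊕ S_i.
C1: T = 0x3, S = E(K, T) = 0xE; 0x5 ⊕ 0xE = 0xB.
C2: T = 0x4, S = E(K, T) = 0x9; 0xB ⊕ 0x9 = 0x2.
C3: T = 0x5, S = E(K, T) = 0x8; 0xE ⊕ 0x8 = 0x6.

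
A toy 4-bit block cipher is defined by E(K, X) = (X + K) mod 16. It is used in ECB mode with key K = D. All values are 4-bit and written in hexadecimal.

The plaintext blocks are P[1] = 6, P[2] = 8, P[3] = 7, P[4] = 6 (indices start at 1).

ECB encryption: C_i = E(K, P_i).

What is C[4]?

C[4] = 3

C[4]: E(K, 6) = 3.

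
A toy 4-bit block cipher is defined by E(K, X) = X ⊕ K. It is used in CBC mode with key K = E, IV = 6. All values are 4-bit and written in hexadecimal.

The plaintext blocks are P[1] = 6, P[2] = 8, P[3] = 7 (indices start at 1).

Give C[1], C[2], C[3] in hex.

CBC encryption: C_i = E(K, P_i ⊕ C_{i−1}), with C_{0} = IV.
C[1]: P[1] ⊕ 6 = 0; E(K, 0) = E.
C[2]: P[2] ⊕ E = 6; E(K, 6) = 8.
C[3]: P[3] ⊕ 8 = F; E(K, F) = 1.

C[1] = E, C[2] = 8, C[3] = 1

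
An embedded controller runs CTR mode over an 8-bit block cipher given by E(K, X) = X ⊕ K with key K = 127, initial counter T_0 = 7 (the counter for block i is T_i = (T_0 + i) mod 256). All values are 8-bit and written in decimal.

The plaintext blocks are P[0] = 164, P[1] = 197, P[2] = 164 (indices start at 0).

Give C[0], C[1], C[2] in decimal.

C[0] = 220, C[1] = 178, C[2] = 210

CTR encryption: S_i = E(K, T_i) where T_i is the counter for block i; C_i = P_i ⊕ S_i.
C[0]: T = 7, S = E(K, T) = 120; 164 ⊕ 120 = 220.
C[1]: T = 8, S = E(K, T) = 119; 197 ⊕ 119 = 178.
C[2]: T = 9, S = E(K, T) = 118; 164 ⊕ 118 = 210.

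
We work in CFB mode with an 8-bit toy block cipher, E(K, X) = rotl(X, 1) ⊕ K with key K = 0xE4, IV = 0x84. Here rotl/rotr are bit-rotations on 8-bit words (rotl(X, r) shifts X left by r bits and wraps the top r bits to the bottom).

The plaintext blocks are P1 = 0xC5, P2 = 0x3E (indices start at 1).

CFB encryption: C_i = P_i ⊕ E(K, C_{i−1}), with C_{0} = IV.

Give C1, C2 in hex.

C1: E(K, 0x84) = 0xED; 0xC5 ⊕ 0xED = 0x28.
C2: E(K, 0x28) = 0xB4; 0x3E ⊕ 0xB4 = 0x8A.

C1 = 0x28, C2 = 0x8A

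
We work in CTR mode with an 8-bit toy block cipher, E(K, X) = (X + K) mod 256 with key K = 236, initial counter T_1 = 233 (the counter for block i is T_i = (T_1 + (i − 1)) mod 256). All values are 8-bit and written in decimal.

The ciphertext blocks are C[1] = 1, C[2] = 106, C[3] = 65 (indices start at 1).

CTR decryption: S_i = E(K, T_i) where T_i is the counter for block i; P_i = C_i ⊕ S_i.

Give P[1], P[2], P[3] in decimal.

P[1]: T = 233, S = E(K, T) = 213; 1 ⊕ 213 = 212.
P[2]: T = 234, S = E(K, T) = 214; 106 ⊕ 214 = 188.
P[3]: T = 235, S = E(K, T) = 215; 65 ⊕ 215 = 150.

P[1] = 212, P[2] = 188, P[3] = 150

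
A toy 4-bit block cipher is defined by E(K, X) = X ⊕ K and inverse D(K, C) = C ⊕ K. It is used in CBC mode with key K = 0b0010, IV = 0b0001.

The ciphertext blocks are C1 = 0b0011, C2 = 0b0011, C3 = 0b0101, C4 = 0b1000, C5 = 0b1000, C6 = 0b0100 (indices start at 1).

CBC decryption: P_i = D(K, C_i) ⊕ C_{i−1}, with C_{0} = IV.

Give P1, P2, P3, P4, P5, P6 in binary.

P1: D(K, 0b0011) = 0b0001; 0b0001 ⊕ 0b0001 = 0b0000.
P2: D(K, 0b0011) = 0b0001; 0b0001 ⊕ 0b0011 = 0b0010.
P3: D(K, 0b0101) = 0b0111; 0b0111 ⊕ 0b0011 = 0b0100.
P4: D(K, 0b1000) = 0b1010; 0b1010 ⊕ 0b0101 = 0b1111.
P5: D(K, 0b1000) = 0b1010; 0b1010 ⊕ 0b1000 = 0b0010.
P6: D(K, 0b0100) = 0b0110; 0b0110 ⊕ 0b1000 = 0b1110.

P1 = 0b0000, P2 = 0b0010, P3 = 0b0100, P4 = 0b1111, P5 = 0b0010, P6 = 0b1110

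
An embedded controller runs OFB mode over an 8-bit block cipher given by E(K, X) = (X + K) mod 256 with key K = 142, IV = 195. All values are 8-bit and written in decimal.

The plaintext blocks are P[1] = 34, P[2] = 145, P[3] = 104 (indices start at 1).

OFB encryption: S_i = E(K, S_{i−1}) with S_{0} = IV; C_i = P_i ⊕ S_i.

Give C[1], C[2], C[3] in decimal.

C[1]: S = E(K, 195) = 81; 34 ⊕ 81 = 115.
C[2]: S = E(K, 81) = 223; 145 ⊕ 223 = 78.
C[3]: S = E(K, 223) = 109; 104 ⊕ 109 = 5.

C[1] = 115, C[2] = 78, C[3] = 5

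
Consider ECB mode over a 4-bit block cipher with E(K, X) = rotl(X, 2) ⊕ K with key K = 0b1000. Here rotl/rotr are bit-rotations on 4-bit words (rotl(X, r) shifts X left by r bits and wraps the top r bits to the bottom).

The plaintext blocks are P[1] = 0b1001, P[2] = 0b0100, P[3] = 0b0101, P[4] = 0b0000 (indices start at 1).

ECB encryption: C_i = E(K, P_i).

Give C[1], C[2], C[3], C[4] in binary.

C[1]: E(K, 0b1001) = 0b1110.
C[2]: E(K, 0b0100) = 0b1001.
C[3]: E(K, 0b0101) = 0b1101.
C[4]: E(K, 0b0000) = 0b1000.

C[1] = 0b1110, C[2] = 0b1001, C[3] = 0b1101, C[4] = 0b1000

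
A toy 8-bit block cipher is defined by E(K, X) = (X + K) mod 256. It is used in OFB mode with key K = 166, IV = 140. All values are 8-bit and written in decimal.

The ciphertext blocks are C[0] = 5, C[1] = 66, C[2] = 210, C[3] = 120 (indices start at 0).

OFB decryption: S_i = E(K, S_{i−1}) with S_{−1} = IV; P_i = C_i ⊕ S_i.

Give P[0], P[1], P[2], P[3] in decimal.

P[0] = 55, P[1] = 154, P[2] = 172, P[3] = 92

P[0]: S = E(K, 140) = 50; 5 ⊕ 50 = 55.
P[1]: S = E(K, 50) = 216; 66 ⊕ 216 = 154.
P[2]: S = E(K, 216) = 126; 210 ⊕ 126 = 172.
P[3]: S = E(K, 126) = 36; 120 ⊕ 36 = 92.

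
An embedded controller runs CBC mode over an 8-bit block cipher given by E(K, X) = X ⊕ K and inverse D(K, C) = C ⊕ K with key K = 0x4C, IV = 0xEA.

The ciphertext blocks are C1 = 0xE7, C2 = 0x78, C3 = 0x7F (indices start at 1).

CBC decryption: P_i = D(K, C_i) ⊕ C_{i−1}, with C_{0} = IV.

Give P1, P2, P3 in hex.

P1 = 0x41, P2 = 0xD3, P3 = 0x4B

P1: D(K, 0xE7) = 0xAB; 0xAB ⊕ 0xEA = 0x41.
P2: D(K, 0x78) = 0x34; 0x34 ⊕ 0xE7 = 0xD3.
P3: D(K, 0x7F) = 0x33; 0x33 ⊕ 0x78 = 0x4B.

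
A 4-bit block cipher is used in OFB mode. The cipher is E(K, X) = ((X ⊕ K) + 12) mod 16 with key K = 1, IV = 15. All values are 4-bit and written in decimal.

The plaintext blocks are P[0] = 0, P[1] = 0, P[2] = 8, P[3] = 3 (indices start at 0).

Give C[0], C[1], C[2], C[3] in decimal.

OFB encryption: S_i = E(K, S_{i−1}) with S_{−1} = IV; C_i = P_i ⊕ S_i.
C[0]: S = E(K, 15) = 10; 0 ⊕ 10 = 10.
C[1]: S = E(K, 10) = 7; 0 ⊕ 7 = 7.
C[2]: S = E(K, 7) = 2; 8 ⊕ 2 = 10.
C[3]: S = E(K, 2) = 15; 3 ⊕ 15 = 12.

C[0] = 10, C[1] = 7, C[2] = 10, C[3] = 12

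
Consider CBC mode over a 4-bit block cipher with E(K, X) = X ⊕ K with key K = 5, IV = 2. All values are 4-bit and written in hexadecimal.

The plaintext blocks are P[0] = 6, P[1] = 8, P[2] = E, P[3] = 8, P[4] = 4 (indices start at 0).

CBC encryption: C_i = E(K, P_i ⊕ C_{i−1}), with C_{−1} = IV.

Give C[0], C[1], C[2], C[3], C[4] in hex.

C[0] = 1, C[1] = C, C[2] = 7, C[3] = A, C[4] = B

C[0]: P[0] ⊕ 2 = 4; E(K, 4) = 1.
C[1]: P[1] ⊕ 1 = 9; E(K, 9) = C.
C[2]: P[2] ⊕ C = 2; E(K, 2) = 7.
C[3]: P[3] ⊕ 7 = F; E(K, F) = A.
C[4]: P[4] ⊕ A = E; E(K, E) = B.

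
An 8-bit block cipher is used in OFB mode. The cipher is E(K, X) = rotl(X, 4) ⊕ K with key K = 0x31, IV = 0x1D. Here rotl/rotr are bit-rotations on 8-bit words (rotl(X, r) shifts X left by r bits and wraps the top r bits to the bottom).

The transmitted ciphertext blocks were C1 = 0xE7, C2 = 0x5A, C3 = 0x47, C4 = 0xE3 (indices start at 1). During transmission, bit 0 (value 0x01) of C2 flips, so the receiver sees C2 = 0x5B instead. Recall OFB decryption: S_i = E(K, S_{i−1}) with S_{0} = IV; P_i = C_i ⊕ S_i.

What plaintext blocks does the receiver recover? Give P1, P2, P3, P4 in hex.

P1 = 0x07, P2 = 0x64, P3 = 0x85, P4 = 0xFE

Only C2 changed, to 0x5B. In OFB, a change in C_i flips the same bit in P_i only; the keystream is unaffected. Decrypting the received ciphertext:
P1: S = E(K, 0x1D) = 0xE0; 0xE7 ⊕ 0xE0 = 0x07.
P2: S = E(K, 0xE0) = 0x3F; 0x5B ⊕ 0x3F = 0x64.
P3: S = E(K, 0x3F) = 0xC2; 0x47 ⊕ 0xC2 = 0x85.
P4: S = E(K, 0xC2) = 0x1D; 0xE3 ⊕ 0x1D = 0xFE.
Blocks that differ from the original plaintext: P2.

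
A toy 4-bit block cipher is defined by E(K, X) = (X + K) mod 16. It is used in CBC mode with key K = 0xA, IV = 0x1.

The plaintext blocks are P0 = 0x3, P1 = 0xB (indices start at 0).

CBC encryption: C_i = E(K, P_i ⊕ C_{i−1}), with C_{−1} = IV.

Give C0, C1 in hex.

C0: P0 ⊕ 0x1 = 0x2; E(K, 0x2) = 0xC.
C1: P1 ⊕ 0xC = 0x7; E(K, 0x7) = 0x1.

C0 = 0xC, C1 = 0x1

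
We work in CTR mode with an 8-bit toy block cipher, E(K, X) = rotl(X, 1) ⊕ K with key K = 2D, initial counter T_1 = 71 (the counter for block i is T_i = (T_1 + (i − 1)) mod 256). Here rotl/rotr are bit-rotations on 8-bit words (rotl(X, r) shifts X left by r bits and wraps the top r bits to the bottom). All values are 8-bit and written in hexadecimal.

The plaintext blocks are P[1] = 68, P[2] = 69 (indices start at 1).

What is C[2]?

CTR encryption: S_i = E(K, T_i) where T_i is the counter for block i; C_i = P_i ⊕ S_i.
C[1]: T = 71, S = E(K, T) = CF; 68 ⊕ CF = A7.
C[2]: T = 72, S = E(K, T) = C9; 69 ⊕ C9 = A0.

C[2] = A0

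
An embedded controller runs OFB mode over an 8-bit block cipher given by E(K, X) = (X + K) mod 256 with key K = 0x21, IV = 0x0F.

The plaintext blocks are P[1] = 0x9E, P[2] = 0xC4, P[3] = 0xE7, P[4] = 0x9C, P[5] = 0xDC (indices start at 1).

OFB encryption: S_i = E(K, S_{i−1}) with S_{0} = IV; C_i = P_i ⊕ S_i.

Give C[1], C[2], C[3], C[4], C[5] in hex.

C[1]: S = E(K, 0x0F) = 0x30; 0x9E ⊕ 0x30 = 0xAE.
C[2]: S = E(K, 0x30) = 0x51; 0xC4 ⊕ 0x51 = 0x95.
C[3]: S = E(K, 0x51) = 0x72; 0xE7 ⊕ 0x72 = 0x95.
C[4]: S = E(K, 0x72) = 0x93; 0x9C ⊕ 0x93 = 0x0F.
C[5]: S = E(K, 0x93) = 0xB4; 0xDC ⊕ 0xB4 = 0x68.

C[1] = 0xAE, C[2] = 0x95, C[3] = 0x95, C[4] = 0x0F, C[5] = 0x68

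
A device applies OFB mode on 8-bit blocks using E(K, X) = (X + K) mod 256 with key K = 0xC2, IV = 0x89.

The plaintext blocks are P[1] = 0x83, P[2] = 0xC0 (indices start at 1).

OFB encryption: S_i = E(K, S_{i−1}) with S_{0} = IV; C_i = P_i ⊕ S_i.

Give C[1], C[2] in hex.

C[1] = 0xC8, C[2] = 0xCD

C[1]: S = E(K, 0x89) = 0x4B; 0x83 ⊕ 0x4B = 0xC8.
C[2]: S = E(K, 0x4B) = 0x0D; 0xC0 ⊕ 0x0D = 0xCD.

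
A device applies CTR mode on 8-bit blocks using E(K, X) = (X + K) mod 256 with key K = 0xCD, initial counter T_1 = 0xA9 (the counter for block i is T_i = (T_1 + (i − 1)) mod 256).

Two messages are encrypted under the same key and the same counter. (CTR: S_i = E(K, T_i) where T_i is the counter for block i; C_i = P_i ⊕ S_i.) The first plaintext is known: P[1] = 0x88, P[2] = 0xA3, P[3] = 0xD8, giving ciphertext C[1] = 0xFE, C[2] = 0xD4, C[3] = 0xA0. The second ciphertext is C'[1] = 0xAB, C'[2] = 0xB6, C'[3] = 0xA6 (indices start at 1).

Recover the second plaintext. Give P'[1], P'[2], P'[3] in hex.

P'[1] = 0xDD, P'[2] = 0xC1, P'[3] = 0xDE

In CTR with a reused counter, both messages share the same keystream S_i, so C_i ⊕ C'_i = P_i ⊕ P'_i and thus P'_i = P_i ⊕ C_i ⊕ C'_i.
P'[1]: 0x88 ⊕ 0xFE ⊕ 0xAB = 0xDD.
P'[2]: 0xA3 ⊕ 0xD4 ⊕ 0xB6 = 0xC1.
P'[3]: 0xD8 ⊕ 0xA0 ⊕ 0xA6 = 0xDE.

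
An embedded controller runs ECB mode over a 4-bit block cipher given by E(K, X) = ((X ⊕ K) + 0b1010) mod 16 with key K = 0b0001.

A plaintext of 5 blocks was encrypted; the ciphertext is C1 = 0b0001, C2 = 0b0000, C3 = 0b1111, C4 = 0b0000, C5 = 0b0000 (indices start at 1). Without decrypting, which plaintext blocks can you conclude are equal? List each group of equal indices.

ECB encrypts each block independently with the same key, so equal ciphertext blocks imply equal plaintext blocks.
C2 = C4 = C5 = 0b0000, so P2 = P4 = P5.

P2 = P4 = P5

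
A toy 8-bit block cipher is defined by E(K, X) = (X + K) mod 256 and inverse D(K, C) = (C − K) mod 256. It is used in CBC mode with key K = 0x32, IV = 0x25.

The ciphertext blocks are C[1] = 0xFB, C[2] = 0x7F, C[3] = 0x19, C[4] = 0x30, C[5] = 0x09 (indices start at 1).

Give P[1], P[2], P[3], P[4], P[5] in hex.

P[1] = 0xEC, P[2] = 0xB6, P[3] = 0x98, P[4] = 0xE7, P[5] = 0xE7

CBC decryption: P_i = D(K, C_i) ⊕ C_{i−1}, with C_{0} = IV.
P[1]: D(K, 0xFB) = 0xC9; 0xC9 ⊕ 0x25 = 0xEC.
P[2]: D(K, 0x7F) = 0x4D; 0x4D ⊕ 0xFB = 0xB6.
P[3]: D(K, 0x19) = 0xE7; 0xE7 ⊕ 0x7F = 0x98.
P[4]: D(K, 0x30) = 0xFE; 0xFE ⊕ 0x19 = 0xE7.
P[5]: D(K, 0x09) = 0xD7; 0xD7 ⊕ 0x30 = 0xE7.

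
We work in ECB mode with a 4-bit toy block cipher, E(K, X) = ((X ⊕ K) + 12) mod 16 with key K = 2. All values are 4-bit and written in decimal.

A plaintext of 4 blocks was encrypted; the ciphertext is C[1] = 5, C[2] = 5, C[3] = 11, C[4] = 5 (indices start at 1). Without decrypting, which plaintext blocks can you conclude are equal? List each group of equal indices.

P[1] = P[2] = P[4]

ECB encrypts each block independently with the same key, so equal ciphertext blocks imply equal plaintext blocks.
C[1] = C[2] = C[4] = 5, so P[1] = P[2] = P[4].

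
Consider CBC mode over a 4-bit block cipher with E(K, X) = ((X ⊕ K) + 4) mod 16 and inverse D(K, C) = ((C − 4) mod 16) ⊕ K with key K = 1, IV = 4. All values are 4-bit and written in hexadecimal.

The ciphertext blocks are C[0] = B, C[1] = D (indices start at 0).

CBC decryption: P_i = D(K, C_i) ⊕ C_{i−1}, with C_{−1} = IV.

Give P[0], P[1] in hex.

P[0] = 2, P[1] = 3

P[0]: D(K, B) = 6; 6 ⊕ 4 = 2.
P[1]: D(K, D) = 8; 8 ⊕ B = 3.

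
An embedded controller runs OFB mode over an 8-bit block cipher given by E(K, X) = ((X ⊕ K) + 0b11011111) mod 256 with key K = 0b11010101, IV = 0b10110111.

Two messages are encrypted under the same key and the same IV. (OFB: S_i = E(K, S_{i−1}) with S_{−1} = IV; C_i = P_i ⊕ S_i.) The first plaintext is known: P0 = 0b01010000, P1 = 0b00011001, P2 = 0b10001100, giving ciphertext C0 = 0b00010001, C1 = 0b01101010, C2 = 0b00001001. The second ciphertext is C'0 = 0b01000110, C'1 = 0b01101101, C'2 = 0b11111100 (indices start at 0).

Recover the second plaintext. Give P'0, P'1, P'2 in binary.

P'0 = 0b00000111, P'1 = 0b00011110, P'2 = 0b01111001

In OFB with a reused IV, both messages share the same keystream S_i, so C_i ⊕ C'_i = P_i ⊕ P'_i and thus P'_i = P_i ⊕ C_i ⊕ C'_i.
P'0: 0b01010000 ⊕ 0b00010001 ⊕ 0b01000110 = 0b00000111.
P'1: 0b00011001 ⊕ 0b01101010 ⊕ 0b01101101 = 0b00011110.
P'2: 0b10001100 ⊕ 0b00001001 ⊕ 0b11111100 = 0b01111001.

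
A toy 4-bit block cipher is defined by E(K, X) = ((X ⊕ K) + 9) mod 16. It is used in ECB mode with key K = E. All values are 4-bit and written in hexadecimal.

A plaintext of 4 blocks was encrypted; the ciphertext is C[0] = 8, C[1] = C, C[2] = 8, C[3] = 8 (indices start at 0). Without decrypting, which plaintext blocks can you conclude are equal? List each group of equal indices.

ECB encrypts each block independently with the same key, so equal ciphertext blocks imply equal plaintext blocks.
C[0] = C[2] = C[3] = 8, so P[0] = P[2] = P[3].

P[0] = P[2] = P[3]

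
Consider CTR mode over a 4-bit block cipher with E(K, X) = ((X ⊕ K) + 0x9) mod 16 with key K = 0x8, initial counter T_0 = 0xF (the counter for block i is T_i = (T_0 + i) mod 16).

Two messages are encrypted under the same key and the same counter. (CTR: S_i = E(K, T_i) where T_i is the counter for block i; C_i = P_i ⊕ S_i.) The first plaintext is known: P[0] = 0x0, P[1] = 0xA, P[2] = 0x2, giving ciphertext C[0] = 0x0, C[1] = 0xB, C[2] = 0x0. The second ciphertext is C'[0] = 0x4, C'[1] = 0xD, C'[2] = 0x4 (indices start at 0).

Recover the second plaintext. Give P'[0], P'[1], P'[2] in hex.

P'[0] = 0x4, P'[1] = 0xC, P'[2] = 0x6

In CTR with a reused counter, both messages share the same keystream S_i, so C_i ⊕ C'_i = P_i ⊕ P'_i and thus P'_i = P_i ⊕ C_i ⊕ C'_i.
P'[0]: 0x0 ⊕ 0x0 ⊕ 0x4 = 0x4.
P'[1]: 0xA ⊕ 0xB ⊕ 0xD = 0xC.
P'[2]: 0x2 ⊕ 0x0 ⊕ 0x4 = 0x6.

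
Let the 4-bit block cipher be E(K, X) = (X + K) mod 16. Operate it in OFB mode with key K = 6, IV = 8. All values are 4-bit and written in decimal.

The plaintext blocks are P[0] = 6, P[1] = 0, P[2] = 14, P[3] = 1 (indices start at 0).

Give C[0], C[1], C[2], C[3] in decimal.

C[0] = 8, C[1] = 4, C[2] = 4, C[3] = 1

OFB encryption: S_i = E(K, S_{i−1}) with S_{−1} = IV; C_i = P_i ⊕ S_i.
C[0]: S = E(K, 8) = 14; 6 ⊕ 14 = 8.
C[1]: S = E(K, 14) = 4; 0 ⊕ 4 = 4.
C[2]: S = E(K, 4) = 10; 14 ⊕ 10 = 4.
C[3]: S = E(K, 10) = 0; 1 ⊕ 0 = 1.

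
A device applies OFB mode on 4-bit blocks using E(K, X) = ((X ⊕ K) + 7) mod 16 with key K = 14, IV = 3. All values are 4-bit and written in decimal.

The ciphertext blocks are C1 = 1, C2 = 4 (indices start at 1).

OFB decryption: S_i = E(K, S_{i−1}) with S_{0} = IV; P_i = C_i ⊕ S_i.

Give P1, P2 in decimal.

P1: S = E(K, 3) = 4; 1 ⊕ 4 = 5.
P2: S = E(K, 4) = 1; 4 ⊕ 1 = 5.

P1 = 5, P2 = 5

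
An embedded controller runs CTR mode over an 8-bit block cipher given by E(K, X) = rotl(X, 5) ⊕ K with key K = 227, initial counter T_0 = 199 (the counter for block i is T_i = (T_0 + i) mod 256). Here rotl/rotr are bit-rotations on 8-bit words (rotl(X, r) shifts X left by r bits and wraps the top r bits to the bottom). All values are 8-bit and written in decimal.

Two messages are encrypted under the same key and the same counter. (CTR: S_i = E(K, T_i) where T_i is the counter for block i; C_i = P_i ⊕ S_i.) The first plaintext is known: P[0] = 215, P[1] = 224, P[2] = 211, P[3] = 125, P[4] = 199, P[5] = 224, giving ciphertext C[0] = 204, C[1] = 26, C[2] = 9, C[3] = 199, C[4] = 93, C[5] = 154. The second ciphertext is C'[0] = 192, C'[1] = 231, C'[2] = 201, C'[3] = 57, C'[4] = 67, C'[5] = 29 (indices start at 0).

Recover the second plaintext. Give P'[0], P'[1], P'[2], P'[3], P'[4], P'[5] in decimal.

P'[0] = 219, P'[1] = 29, P'[2] = 19, P'[3] = 131, P'[4] = 217, P'[5] = 103

In CTR with a reused counter, both messages share the same keystream S_i, so C_i ⊕ C'_i = P_i ⊕ P'_i and thus P'_i = P_i ⊕ C_i ⊕ C'_i.
P'[0]: 215 ⊕ 204 ⊕ 192 = 219.
P'[1]: 224 ⊕ 26 ⊕ 231 = 29.
P'[2]: 211 ⊕ 9 ⊕ 201 = 19.
P'[3]: 125 ⊕ 199 ⊕ 57 = 131.
P'[4]: 199 ⊕ 93 ⊕ 67 = 217.
P'[5]: 224 ⊕ 154 ⊕ 29 = 103.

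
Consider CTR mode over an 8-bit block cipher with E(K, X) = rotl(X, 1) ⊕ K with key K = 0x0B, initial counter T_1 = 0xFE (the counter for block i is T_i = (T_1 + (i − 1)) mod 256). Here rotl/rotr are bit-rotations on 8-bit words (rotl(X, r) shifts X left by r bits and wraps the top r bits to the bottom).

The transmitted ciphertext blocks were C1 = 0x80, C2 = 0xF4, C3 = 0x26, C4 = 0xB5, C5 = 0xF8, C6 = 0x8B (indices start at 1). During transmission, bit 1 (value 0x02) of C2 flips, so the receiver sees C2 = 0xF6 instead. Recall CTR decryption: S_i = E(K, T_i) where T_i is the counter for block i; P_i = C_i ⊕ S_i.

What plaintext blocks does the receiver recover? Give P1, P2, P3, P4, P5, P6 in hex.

Only C2 changed, to 0xF6. In CTR, a change in C_i flips the same bit in P_i only; the keystream is unaffected. Decrypting the received ciphertext:
P1: T = 0xFE, S = E(K, T) = 0xF6; 0x80 ⊕ 0xF6 = 0x76.
P2: T = 0xFF, S = E(K, T) = 0xF4; 0xF6 ⊕ 0xF4 = 0x02.
P3: T = 0x00, S = E(K, T) = 0x0B; 0x26 ⊕ 0x0B = 0x2D.
P4: T = 0x01, S = E(K, T) = 0x09; 0xB5 ⊕ 0x09 = 0xBC.
P5: T = 0x02, S = E(K, T) = 0x0F; 0xF8 ⊕ 0x0F = 0xF7.
P6: T = 0x03, S = E(K, T) = 0x0D; 0x8B ⊕ 0x0D = 0x86.
Blocks that differ from the original plaintext: P2.

P1 = 0x76, P2 = 0x02, P3 = 0x2D, P4 = 0xBC, P5 = 0xF7, P6 = 0x86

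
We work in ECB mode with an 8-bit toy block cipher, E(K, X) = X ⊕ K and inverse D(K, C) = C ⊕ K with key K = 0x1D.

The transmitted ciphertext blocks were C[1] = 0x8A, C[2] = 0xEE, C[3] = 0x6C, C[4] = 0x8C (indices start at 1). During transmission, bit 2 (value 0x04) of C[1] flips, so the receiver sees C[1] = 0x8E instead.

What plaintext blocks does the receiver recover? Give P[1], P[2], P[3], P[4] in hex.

P[1] = 0x93, P[2] = 0xF3, P[3] = 0x71, P[4] = 0x91

ECB decryption: P_i = D(K, C_i).
Only C[1] changed, to 0x8E. In ECB, a change in C_i affects only P_i. Decrypting the received ciphertext:
P[1]: D(K, 0x8E) = 0x93.
P[2]: D(K, 0xEE) = 0xF3.
P[3]: D(K, 0x6C) = 0x71.
P[4]: D(K, 0x8C) = 0x91.
Blocks that differ from the original plaintext: P[1].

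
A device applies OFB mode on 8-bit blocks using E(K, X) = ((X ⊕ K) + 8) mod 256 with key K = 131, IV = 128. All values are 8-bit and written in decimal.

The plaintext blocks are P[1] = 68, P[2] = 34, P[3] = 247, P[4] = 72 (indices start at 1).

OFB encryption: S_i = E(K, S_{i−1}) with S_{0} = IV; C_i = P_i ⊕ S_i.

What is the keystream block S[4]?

160

C[1]: S = E(K, 128) = 11; 68 ⊕ 11 = 79.
C[2]: S = E(K, 11) = 144; 34 ⊕ 144 = 178.
C[3]: S = E(K, 144) = 27; 247 ⊕ 27 = 236.
C[4]: S = E(K, 27) = 160; 72 ⊕ 160 = 232.
So S[4] = 160.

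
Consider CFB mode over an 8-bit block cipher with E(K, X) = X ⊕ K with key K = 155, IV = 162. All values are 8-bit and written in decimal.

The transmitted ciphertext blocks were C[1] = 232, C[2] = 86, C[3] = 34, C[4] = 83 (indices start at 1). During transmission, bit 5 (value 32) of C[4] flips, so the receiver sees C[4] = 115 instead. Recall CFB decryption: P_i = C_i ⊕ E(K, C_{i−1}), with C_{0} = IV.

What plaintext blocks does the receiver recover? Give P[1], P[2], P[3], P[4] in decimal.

Only C[4] changed, to 115. In CFB, a change in C_i flips the same bit in P_i and garbles P_{i+1}. Decrypting the received ciphertext:
P[1]: E(K, 162) = 57; 232 ⊕ 57 = 209.
P[2]: E(K, 232) = 115; 86 ⊕ 115 = 37.
P[3]: E(K, 86) = 205; 34 ⊕ 205 = 239.
P[4]: E(K, 34) = 185; 115 ⊕ 185 = 202.
Blocks that differ from the original plaintext: P[4].

P[1] = 209, P[2] = 37, P[3] = 239, P[4] = 202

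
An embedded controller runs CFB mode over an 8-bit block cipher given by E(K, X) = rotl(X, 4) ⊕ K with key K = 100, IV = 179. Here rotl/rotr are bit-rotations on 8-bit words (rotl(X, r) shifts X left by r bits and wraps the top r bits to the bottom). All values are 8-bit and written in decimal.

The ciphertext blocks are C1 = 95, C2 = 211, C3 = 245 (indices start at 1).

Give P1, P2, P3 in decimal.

P1 = 0, P2 = 66, P3 = 172

CFB decryption: P_i = C_i ⊕ E(K, C_{i−1}), with C_{0} = IV.
P1: E(K, 179) = 95; 95 ⊕ 95 = 0.
P2: E(K, 95) = 145; 211 ⊕ 145 = 66.
P3: E(K, 211) = 89; 245 ⊕ 89 = 172.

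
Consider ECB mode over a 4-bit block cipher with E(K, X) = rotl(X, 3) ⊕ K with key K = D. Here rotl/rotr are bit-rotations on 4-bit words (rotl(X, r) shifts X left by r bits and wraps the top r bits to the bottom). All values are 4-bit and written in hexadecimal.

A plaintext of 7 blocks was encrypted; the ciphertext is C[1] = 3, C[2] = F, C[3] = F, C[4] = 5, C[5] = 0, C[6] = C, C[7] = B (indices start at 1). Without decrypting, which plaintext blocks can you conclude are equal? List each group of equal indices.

ECB encrypts each block independently with the same key, so equal ciphertext blocks imply equal plaintext blocks.
C[2] = C[3] = F, so P[2] = P[3].

P[2] = P[3]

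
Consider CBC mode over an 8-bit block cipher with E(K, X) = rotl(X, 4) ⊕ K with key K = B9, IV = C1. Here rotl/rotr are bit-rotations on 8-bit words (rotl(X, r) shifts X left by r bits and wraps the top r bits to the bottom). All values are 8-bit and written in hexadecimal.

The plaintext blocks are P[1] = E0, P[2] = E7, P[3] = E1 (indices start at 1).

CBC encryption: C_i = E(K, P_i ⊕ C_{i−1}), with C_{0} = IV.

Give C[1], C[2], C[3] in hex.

C[1]: P[1] ⊕ C1 = 21; E(K, 21) = AB.
C[2]: P[2] ⊕ AB = 4C; E(K, 4C) = 7D.
C[3]: P[3] ⊕ 7D = 9C; E(K, 9C) = 70.

C[1] = AB, C[2] = 7D, C[3] = 70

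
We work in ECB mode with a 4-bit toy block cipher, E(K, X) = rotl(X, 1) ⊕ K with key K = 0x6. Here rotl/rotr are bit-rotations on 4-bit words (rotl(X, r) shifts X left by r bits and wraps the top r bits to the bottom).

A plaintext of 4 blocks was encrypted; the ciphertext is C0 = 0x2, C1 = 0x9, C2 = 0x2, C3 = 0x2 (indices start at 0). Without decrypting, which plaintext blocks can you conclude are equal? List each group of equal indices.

P0 = P2 = P3

ECB encrypts each block independently with the same key, so equal ciphertext blocks imply equal plaintext blocks.
C0 = C2 = C3 = 0x2, so P0 = P2 = P3.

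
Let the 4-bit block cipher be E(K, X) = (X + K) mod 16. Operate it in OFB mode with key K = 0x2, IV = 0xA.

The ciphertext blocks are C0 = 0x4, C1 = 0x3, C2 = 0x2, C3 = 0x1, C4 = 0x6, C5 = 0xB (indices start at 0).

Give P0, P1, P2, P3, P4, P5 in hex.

OFB decryption: S_i = E(K, S_{i−1}) with S_{−1} = IV; P_i = C_i ⊕ S_i.
P0: S = E(K, 0xA) = 0xC; 0x4 ⊕ 0xC = 0x8.
P1: S = E(K, 0xC) = 0xE; 0x3 ⊕ 0xE = 0xD.
P2: S = E(K, 0xE) = 0x0; 0x2 ⊕ 0x0 = 0x2.
P3: S = E(K, 0x0) = 0x2; 0x1 ⊕ 0x2 = 0x3.
P4: S = E(K, 0x2) = 0x4; 0x6 ⊕ 0x4 = 0x2.
P5: S = E(K, 0x4) = 0x6; 0xB ⊕ 0x6 = 0xD.

P0 = 0x8, P1 = 0xD, P2 = 0x2, P3 = 0x3, P4 = 0x2, P5 = 0xD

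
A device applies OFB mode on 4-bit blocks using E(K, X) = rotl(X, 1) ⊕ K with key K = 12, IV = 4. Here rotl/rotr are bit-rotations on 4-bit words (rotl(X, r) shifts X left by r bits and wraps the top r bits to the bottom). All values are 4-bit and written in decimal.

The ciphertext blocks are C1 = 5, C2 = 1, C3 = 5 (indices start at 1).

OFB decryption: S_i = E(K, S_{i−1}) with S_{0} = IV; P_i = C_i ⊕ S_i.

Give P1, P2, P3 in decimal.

P1 = 1, P2 = 5, P3 = 1

P1: S = E(K, 4) = 4; 5 ⊕ 4 = 1.
P2: S = E(K, 4) = 4; 1 ⊕ 4 = 5.
P3: S = E(K, 4) = 4; 5 ⊕ 4 = 1.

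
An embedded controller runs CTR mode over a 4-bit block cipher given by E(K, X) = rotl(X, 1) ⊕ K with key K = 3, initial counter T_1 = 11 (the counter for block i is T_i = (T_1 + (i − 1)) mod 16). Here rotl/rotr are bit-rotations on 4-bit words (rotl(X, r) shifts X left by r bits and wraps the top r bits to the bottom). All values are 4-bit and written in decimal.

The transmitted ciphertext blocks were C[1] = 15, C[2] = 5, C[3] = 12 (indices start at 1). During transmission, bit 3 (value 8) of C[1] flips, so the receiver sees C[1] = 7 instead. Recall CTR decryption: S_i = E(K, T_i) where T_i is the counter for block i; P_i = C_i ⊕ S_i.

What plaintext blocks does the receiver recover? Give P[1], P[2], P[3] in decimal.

Only C[1] changed, to 7. In CTR, a change in C_i flips the same bit in P_i only; the keystream is unaffected. Decrypting the received ciphertext:
P[1]: T = 11, S = E(K, T) = 4; 7 ⊕ 4 = 3.
P[2]: T = 12, S = E(K, T) = 10; 5 ⊕ 10 = 15.
P[3]: T = 13, S = E(K, T) = 8; 12 ⊕ 8 = 4.
Blocks that differ from the original plaintext: P[1].

P[1] = 3, P[2] = 15, P[3] = 4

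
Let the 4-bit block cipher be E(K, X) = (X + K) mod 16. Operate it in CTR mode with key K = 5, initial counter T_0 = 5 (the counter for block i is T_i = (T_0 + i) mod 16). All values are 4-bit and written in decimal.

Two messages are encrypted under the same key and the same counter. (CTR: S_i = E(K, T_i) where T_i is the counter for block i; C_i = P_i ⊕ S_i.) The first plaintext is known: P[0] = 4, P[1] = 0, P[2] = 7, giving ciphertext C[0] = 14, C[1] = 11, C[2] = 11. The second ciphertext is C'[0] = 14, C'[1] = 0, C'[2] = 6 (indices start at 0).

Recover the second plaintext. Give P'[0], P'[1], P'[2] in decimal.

In CTR with a reused counter, both messages share the same keystream S_i, so C_i ⊕ C'_i = P_i ⊕ P'_i and thus P'_i = P_i ⊕ C_i ⊕ C'_i.
P'[0]: 4 ⊕ 14 ⊕ 14 = 4.
P'[1]: 0 ⊕ 11 ⊕ 0 = 11.
P'[2]: 7 ⊕ 11 ⊕ 6 = 10.

P'[0] = 4, P'[1] = 11, P'[2] = 10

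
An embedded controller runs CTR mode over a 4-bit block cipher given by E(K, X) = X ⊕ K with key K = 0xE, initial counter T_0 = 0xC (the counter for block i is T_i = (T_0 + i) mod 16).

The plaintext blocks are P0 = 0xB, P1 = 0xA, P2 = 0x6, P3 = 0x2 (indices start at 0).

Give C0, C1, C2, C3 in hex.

C0 = 0x9, C1 = 0x9, C2 = 0x6, C3 = 0x3

CTR encryption: S_i = E(K, T_i) where T_i is the counter for block i; C_i = P_i ⊕ S_i.
C0: T = 0xC, S = E(K, T) = 0x2; 0xB ⊕ 0x2 = 0x9.
C1: T = 0xD, S = E(K, T) = 0x3; 0xA ⊕ 0x3 = 0x9.
C2: T = 0xE, S = E(K, T) = 0x0; 0x6 ⊕ 0x0 = 0x6.
C3: T = 0xF, S = E(K, T) = 0x1; 0x2 ⊕ 0x1 = 0x3.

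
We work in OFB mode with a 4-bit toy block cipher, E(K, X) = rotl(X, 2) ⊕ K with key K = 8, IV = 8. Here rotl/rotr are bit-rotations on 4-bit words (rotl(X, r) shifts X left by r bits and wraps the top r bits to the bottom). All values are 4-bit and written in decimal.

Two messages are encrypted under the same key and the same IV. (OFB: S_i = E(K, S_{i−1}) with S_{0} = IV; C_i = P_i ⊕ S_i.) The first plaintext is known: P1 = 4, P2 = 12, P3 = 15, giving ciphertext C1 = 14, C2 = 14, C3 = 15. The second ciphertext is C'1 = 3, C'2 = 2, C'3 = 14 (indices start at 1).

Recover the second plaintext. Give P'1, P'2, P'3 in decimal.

P'1 = 9, P'2 = 0, P'3 = 14

In OFB with a reused IV, both messages share the same keystream S_i, so C_i ⊕ C'_i = P_i ⊕ P'_i and thus P'_i = P_i ⊕ C_i ⊕ C'_i.
P'1: 4 ⊕ 14 ⊕ 3 = 9.
P'2: 12 ⊕ 14 ⊕ 2 = 0.
P'3: 15 ⊕ 15 ⊕ 14 = 14.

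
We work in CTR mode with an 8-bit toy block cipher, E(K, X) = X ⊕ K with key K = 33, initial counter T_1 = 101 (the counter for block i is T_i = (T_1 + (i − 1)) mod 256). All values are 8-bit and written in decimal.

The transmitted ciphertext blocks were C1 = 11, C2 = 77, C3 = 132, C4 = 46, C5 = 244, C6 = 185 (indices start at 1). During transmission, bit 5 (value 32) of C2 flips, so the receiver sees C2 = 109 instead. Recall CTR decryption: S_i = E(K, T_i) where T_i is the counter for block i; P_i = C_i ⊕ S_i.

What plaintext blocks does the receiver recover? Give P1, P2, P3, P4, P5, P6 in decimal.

P1 = 79, P2 = 42, P3 = 194, P4 = 103, P5 = 188, P6 = 242

Only C2 changed, to 109. In CTR, a change in C_i flips the same bit in P_i only; the keystream is unaffected. Decrypting the received ciphertext:
P1: T = 101, S = E(K, T) = 68; 11 ⊕ 68 = 79.
P2: T = 102, S = E(K, T) = 71; 109 ⊕ 71 = 42.
P3: T = 103, S = E(K, T) = 70; 132 ⊕ 70 = 194.
P4: T = 104, S = E(K, T) = 73; 46 ⊕ 73 = 103.
P5: T = 105, S = E(K, T) = 72; 244 ⊕ 72 = 188.
P6: T = 106, S = E(K, T) = 75; 185 ⊕ 75 = 242.
Blocks that differ from the original plaintext: P2.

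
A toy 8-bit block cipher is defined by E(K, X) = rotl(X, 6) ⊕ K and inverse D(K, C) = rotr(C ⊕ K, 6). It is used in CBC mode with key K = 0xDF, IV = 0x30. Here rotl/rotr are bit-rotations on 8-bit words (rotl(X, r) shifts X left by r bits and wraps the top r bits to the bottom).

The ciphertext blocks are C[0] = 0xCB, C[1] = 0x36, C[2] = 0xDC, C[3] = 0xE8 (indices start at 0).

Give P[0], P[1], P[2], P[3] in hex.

P[0] = 0x60, P[1] = 0x6C, P[2] = 0x3A, P[3] = 0x00

CBC decryption: P_i = D(K, C_i) ⊕ C_{i−1}, with C_{−1} = IV.
P[0]: D(K, 0xCB) = 0x50; 0x50 ⊕ 0x30 = 0x60.
P[1]: D(K, 0x36) = 0xA7; 0xA7 ⊕ 0xCB = 0x6C.
P[2]: D(K, 0xDC) = 0x0C; 0x0C ⊕ 0x36 = 0x3A.
P[3]: D(K, 0xE8) = 0xDC; 0xDC ⊕ 0xDC = 0x00.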